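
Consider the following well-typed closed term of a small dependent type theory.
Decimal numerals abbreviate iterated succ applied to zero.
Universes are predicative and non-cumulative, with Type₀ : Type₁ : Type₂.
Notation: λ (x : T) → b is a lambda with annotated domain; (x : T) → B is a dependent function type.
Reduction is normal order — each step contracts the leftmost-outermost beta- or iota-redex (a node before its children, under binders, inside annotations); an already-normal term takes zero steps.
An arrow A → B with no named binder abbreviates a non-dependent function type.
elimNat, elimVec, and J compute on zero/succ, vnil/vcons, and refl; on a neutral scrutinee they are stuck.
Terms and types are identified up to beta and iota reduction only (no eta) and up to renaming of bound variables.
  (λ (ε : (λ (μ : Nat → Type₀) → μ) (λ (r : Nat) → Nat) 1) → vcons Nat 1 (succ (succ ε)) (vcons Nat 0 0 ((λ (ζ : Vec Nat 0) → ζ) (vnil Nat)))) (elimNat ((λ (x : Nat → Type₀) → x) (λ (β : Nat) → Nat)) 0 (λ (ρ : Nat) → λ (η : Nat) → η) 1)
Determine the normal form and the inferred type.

reduced normal form:
  vcons Nat 1 2 (vcons Nat 0 0 (vnil Nat))
the term's type:
  Vec Nat 2
observation: the term reaches its normal form after 6 normal-order steps.


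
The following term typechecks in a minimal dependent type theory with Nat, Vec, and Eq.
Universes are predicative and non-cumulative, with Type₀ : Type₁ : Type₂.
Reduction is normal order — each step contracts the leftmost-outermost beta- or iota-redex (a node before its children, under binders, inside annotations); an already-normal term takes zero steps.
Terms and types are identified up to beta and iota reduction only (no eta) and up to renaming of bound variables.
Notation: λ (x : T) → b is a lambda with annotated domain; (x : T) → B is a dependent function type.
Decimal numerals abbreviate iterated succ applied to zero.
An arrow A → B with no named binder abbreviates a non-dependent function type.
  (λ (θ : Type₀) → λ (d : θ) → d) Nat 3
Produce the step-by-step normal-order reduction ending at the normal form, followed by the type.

normal-order reduction sequence:
  (λ (θ : Type₀) → λ (d : θ) → d) Nat 3
  ~> (λ (θ : Nat) → θ) 3
  ~> 3
the term's type:
  Nat


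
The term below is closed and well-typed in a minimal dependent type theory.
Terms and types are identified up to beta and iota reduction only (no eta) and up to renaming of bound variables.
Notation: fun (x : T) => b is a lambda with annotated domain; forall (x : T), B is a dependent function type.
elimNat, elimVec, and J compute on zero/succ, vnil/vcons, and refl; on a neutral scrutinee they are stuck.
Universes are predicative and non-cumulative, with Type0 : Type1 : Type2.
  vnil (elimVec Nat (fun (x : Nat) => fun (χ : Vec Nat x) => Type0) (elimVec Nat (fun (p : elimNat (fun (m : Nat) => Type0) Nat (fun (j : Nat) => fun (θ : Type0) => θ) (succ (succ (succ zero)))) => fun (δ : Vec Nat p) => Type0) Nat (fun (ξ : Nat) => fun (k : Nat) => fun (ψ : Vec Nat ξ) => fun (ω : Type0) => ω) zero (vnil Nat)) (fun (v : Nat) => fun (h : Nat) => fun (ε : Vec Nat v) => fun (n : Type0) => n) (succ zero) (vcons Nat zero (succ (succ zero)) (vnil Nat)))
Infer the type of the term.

inferred type:
  Vec Nat zero


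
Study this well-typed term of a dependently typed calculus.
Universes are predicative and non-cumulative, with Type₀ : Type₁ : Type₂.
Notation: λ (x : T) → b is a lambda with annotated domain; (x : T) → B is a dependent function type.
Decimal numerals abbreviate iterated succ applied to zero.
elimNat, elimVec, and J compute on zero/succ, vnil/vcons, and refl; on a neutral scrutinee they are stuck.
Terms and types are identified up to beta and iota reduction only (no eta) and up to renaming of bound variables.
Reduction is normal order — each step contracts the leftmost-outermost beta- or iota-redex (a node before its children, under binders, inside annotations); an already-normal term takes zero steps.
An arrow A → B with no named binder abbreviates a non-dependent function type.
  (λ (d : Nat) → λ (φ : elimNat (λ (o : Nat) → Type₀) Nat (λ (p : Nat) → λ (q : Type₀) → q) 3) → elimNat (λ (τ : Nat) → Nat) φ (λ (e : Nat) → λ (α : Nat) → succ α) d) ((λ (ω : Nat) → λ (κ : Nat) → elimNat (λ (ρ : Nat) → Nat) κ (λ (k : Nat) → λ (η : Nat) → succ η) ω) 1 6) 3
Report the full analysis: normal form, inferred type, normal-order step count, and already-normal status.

reduced normal form:
  10
type:
  Nat
normal-order step count: 30
already normal: no
first redex: a beta-redex


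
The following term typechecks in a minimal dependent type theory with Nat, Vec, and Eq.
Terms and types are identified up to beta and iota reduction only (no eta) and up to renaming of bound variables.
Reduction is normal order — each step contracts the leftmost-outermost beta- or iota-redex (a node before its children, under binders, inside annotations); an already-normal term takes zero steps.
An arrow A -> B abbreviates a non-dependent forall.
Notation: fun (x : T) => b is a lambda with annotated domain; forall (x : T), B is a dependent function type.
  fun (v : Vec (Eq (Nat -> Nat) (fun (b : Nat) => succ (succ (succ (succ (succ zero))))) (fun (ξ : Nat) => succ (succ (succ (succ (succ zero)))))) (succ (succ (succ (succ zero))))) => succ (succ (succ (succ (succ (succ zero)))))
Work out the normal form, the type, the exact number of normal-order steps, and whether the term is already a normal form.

reduced normal form:
  fun (v : Vec (Eq (Nat -> Nat) (fun (b : Nat) => succ (succ (succ (succ (succ zero))))) (fun (ξ : Nat) => succ (succ (succ (succ (succ zero)))))) (succ (succ (succ (succ zero))))) => succ (succ (succ (succ (succ (succ zero)))))
the term's type:
  Vec (Eq (Nat -> Nat) (fun (v : Nat) => succ (succ (succ (succ (succ zero))))) (fun (b : Nat) => succ (succ (succ (succ (succ zero)))))) (succ (succ (succ (succ zero)))) -> Nat
reduction steps (normal order): 0
started in normal form: yes


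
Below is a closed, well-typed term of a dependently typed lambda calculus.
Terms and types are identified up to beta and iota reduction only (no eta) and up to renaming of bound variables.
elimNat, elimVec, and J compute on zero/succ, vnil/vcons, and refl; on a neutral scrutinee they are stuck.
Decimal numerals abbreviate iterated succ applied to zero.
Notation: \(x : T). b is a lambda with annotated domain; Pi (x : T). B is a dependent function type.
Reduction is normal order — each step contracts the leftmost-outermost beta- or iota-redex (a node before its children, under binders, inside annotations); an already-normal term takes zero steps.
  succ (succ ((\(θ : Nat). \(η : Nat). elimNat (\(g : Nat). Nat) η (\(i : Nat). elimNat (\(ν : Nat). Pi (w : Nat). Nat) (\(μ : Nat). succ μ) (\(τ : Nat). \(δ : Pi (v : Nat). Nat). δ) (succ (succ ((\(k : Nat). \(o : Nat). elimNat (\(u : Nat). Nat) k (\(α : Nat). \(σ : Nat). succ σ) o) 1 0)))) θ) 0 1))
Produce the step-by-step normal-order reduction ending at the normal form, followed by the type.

normal-order reduction sequence:
  succ (succ ((\(θ : Nat). \(η : Nat). elimNat (\(g : Nat). Nat) η (\(i : Nat). elimNat (\(ν : Nat). Pi (w : Nat). Nat) (\(μ : Nat). succ μ) (\(τ : Nat). \(δ : Pi (v : Nat). Nat). δ) (succ (succ ((\(k : Nat). \(o : Nat). elimNat (\(u : Nat). Nat) k (\(α : Nat). \(σ : Nat). succ σ) o) 1 0)))) θ) 0 1))
  ~> succ (succ ((\(θ : Nat). elimNat (\(η : Nat). Nat) θ (\(g : Nat). elimNat (\(i : Nat). Pi (ν : Nat). Nat) (\(w : Nat). succ w) (\(μ : Nat). \(τ : Pi (δ : Nat). Nat). τ) (succ (succ ((\(v : Nat). \(k : Nat). elimNat (\(o : Nat). Nat) v (\(u : Nat). \(α : Nat). succ α) k) 1 0)))) 0) 1))
  ~> succ (succ (elimNat (\(θ : Nat). Nat) 1 (\(η : Nat). elimNat (\(g : Nat). Pi (i : Nat). Nat) (\(ν : Nat). succ ν) (\(w : Nat). \(μ : Pi (τ : Nat). Nat). μ) (succ (succ ((\(δ : Nat). \(v : Nat). elimNat (\(k : Nat). Nat) δ (\(o : Nat). \(u : Nat). succ u) v) 1 0)))) 0))
  ~> 3
inferred type:
  Nat


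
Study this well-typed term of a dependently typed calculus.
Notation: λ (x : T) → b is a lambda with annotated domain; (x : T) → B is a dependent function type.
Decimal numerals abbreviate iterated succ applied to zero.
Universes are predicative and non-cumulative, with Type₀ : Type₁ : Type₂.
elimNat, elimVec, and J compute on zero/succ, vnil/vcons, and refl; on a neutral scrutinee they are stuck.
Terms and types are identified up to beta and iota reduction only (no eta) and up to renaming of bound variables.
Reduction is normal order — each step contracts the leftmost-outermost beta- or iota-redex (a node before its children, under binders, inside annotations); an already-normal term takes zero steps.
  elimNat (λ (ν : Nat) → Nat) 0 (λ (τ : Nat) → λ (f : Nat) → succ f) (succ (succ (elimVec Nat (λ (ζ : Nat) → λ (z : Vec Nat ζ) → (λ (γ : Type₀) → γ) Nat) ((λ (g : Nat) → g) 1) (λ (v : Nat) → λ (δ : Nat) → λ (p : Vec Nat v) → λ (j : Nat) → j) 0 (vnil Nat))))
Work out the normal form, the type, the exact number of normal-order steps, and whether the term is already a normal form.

resulting normal form:
  3
the term's type:
  Nat
steps to reach normal form (normal order): 12
term was already normal: no
first contracted redex: an elimNat iota-redex


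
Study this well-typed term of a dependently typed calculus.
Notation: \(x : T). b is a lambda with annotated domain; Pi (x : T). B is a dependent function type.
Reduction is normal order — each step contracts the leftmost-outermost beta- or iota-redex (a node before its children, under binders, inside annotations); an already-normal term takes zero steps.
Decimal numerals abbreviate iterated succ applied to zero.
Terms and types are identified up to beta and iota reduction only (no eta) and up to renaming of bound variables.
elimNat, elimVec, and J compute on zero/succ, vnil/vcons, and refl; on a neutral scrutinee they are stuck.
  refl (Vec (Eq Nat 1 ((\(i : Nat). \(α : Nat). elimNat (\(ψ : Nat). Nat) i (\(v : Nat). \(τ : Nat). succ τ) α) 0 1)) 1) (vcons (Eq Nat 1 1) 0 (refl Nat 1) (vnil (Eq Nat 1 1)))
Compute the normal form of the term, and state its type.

normal form:
  refl (Vec (Eq Nat 1 1) 1) (vcons (Eq Nat 1 1) 0 (refl Nat 1) (vnil (Eq Nat 1 1)))
the term's type:
  Eq (Vec (Eq Nat 1 1) 1) (vcons (Eq Nat 1 1) 0 (refl Nat 1) (vnil (Eq Nat 1 1))) (vcons (Eq Nat 1 1) 0 (refl Nat 1) (vnil (Eq Nat 1 1)))
observation: normalization takes exactly 6 steps under the normal-order strategy.


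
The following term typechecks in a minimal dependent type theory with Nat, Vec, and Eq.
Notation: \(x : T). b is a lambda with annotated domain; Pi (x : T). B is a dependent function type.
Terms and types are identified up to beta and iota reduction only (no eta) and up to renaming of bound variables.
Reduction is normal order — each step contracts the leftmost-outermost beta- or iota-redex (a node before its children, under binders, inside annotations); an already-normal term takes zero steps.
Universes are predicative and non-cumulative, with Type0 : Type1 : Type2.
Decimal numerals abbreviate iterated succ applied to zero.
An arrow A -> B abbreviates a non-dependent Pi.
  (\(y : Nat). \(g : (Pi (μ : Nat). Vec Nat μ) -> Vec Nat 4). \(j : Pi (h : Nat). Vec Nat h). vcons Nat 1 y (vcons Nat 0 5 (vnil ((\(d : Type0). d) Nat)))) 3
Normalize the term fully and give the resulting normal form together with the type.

reduced normal form:
  \(y : (Pi (g : Nat). Vec Nat g) -> Vec Nat 4). \(μ : Pi (j : Nat). Vec Nat j). vcons Nat 1 3 (vcons Nat 0 5 (vnil Nat))
inferred type:
  ((Pi (y : Nat). Vec Nat y) -> Vec Nat 4) -> (Pi (g : Nat). Vec Nat g) -> Vec Nat 2


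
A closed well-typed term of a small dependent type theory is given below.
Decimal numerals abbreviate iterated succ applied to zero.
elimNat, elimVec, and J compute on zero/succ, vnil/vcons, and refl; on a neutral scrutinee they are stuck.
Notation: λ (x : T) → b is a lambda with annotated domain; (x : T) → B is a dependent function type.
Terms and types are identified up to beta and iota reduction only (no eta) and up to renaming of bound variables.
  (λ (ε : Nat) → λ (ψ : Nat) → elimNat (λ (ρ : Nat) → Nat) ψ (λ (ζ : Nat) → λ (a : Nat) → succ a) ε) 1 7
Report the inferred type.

the term's type:
  Nat


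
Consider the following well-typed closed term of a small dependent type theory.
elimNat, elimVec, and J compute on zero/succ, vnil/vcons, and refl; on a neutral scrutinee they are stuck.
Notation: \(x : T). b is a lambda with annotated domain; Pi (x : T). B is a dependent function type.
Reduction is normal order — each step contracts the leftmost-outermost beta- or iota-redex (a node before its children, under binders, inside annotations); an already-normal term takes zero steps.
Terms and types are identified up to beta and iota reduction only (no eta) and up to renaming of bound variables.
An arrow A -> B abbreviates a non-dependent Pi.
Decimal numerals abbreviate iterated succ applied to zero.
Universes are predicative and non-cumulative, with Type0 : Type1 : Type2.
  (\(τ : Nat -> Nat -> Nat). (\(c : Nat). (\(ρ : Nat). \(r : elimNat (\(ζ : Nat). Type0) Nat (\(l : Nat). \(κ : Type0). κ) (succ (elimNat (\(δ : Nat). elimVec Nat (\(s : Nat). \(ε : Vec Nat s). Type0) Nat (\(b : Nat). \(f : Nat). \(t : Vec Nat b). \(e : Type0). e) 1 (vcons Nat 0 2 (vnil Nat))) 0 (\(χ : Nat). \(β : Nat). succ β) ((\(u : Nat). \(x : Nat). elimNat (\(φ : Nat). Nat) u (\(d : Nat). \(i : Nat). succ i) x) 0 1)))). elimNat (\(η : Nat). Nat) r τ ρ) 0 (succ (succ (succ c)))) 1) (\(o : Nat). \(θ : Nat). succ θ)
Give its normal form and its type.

reduced normal form:
  4
type:
  Nat
observation: 5 normal-order steps separate the term from its normal form.


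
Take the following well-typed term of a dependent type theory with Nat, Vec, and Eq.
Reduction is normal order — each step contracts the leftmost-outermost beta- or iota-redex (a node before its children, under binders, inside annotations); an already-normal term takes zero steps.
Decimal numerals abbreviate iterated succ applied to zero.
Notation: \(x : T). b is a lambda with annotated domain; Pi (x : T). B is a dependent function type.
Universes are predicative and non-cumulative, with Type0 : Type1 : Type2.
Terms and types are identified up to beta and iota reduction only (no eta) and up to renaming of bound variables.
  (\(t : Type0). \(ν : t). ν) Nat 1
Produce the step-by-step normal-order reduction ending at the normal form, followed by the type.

reduction (normal order):
  (\(t : Type0). \(ν : t). ν) Nat 1
  ~> (\(t : Nat). t) 1
  ~> 1
inferred type:
  Nat


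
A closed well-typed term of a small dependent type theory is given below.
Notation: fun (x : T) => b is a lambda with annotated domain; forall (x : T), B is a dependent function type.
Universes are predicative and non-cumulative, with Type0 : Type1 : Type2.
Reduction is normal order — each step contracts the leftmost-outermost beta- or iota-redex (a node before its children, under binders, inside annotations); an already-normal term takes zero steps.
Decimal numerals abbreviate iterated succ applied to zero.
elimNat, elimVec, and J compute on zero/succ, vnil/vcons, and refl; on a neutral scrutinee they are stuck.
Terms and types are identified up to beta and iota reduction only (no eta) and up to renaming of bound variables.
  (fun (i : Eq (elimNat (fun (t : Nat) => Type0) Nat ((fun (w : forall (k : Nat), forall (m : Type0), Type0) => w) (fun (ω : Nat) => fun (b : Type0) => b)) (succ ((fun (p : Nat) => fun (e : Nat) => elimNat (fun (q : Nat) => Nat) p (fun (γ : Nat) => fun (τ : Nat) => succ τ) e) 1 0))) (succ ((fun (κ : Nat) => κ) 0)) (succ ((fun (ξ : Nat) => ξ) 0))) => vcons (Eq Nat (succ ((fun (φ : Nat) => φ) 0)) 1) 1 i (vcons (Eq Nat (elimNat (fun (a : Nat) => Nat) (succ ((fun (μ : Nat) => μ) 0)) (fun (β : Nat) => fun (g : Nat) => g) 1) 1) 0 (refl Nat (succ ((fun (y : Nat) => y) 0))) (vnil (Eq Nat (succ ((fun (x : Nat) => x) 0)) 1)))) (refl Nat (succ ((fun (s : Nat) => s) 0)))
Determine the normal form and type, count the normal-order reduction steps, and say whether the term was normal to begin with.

resulting normal form:
  vcons (Eq Nat 1 1) 1 (refl Nat 1) (vcons (Eq Nat 1 1) 0 (refl Nat 1) (vnil (Eq Nat 1 1)))
inferred type:
  Vec (Eq Nat 1 1) 2
reduction steps (normal order): 10
already normal: no
first contracted redex: a beta-redex


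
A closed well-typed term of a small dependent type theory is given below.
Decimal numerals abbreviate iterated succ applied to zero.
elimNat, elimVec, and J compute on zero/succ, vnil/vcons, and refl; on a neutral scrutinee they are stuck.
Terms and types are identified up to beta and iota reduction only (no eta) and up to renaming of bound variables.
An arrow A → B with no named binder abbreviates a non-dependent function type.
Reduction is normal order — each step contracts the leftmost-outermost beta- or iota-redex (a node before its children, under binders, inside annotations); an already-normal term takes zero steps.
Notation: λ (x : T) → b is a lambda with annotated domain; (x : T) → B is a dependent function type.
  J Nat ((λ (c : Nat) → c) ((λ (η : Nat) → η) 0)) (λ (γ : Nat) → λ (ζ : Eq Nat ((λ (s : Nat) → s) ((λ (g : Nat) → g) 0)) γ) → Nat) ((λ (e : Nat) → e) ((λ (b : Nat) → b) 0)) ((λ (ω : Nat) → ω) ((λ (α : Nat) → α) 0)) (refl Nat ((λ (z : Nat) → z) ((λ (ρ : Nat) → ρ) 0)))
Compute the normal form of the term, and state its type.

normal form:
  0
type:
  Nat
observation: the first redex contracted is a J iota-redex; the normal form is reached in 3 normal-order steps.


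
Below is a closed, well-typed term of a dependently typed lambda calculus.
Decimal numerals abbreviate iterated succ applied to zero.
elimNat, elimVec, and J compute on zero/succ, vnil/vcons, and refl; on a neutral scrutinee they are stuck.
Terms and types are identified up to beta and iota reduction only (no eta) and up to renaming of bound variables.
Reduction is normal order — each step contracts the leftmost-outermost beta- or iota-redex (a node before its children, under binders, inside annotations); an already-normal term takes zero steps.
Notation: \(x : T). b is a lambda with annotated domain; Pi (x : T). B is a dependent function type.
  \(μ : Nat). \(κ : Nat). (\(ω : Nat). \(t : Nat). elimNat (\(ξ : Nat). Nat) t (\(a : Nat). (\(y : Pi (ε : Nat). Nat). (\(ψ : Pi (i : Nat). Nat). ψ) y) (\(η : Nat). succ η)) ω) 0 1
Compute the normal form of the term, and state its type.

reduced normal form:
  \(μ : Nat). \(κ : Nat). 1
type:
  Pi (μ : Nat). Pi (κ : Nat). Nat
observation: the term reaches its normal form after 3 normal-order steps.


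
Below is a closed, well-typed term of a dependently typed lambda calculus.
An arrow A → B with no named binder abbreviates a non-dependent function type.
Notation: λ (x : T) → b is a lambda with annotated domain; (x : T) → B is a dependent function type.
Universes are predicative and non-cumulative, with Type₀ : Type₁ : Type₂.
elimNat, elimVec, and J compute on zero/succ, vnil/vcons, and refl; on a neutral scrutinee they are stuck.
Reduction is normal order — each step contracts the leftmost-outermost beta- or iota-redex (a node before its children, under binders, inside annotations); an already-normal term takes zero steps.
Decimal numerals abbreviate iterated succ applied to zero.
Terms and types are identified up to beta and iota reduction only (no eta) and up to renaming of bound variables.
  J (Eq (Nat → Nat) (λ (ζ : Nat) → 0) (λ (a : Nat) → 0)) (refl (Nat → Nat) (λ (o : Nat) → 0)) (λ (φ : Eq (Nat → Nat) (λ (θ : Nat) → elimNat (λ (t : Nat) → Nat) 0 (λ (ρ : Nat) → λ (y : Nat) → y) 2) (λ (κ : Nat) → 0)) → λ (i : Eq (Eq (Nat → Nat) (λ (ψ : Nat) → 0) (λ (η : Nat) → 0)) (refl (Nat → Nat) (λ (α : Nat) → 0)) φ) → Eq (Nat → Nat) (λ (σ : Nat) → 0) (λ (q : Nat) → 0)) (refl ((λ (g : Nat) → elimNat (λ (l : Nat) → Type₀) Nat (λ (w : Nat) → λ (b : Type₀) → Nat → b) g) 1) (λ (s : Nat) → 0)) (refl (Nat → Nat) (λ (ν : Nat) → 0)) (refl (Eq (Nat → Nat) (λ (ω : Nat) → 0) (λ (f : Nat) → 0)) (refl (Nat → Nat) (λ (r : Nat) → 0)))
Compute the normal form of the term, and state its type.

normal form:
  refl (Nat → Nat) (λ (ζ : Nat) → 0)
inferred type:
  Eq (Nat → Nat) (λ (ζ : Nat) → 0) (λ (a : Nat) → 0)
observation: contracting a J iota-redex first, the term normalizes in 6 steps.


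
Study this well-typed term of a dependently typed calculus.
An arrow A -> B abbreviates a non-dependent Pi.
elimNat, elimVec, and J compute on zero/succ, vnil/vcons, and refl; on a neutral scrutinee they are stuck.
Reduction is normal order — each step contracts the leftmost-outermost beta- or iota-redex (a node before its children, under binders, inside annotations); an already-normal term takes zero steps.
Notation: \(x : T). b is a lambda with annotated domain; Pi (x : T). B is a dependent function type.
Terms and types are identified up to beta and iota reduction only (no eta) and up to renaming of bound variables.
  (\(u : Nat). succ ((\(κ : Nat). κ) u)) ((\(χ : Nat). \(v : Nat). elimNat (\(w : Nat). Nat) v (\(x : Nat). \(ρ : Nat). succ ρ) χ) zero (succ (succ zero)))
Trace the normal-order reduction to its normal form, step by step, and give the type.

reduction (normal order):
  (\(u : Nat). succ ((\(κ : Nat). κ) u)) ((\(χ : Nat). \(v : Nat). elimNat (\(w : Nat). Nat) v (\(x : Nat). \(ρ : Nat). succ ρ) χ) zero (succ (succ zero)))
  ~> succ ((\(u : Nat). u) ((\(κ : Nat). \(χ : Nat). elimNat (\(v : Nat). Nat) χ (\(w : Nat). \(x : Nat). succ x) κ) zero (succ (succ zero))))
  ~> succ ((\(u : Nat). \(κ : Nat). elimNat (\(χ : Nat). Nat) κ (\(v : Nat). \(w : Nat). succ w) u) zero (succ (succ zero)))
  ~> succ ((\(u : Nat). elimNat (\(κ : Nat). Nat) u (\(χ : Nat). \(v : Nat). succ v) zero) (succ (succ zero)))
  ~> succ (elimNat (\(u : Nat). Nat) (succ (succ zero)) (\(κ : Nat). \(χ : Nat). succ χ) zero)
  ~> succ (succ (succ zero))
inferred type:
  Nat


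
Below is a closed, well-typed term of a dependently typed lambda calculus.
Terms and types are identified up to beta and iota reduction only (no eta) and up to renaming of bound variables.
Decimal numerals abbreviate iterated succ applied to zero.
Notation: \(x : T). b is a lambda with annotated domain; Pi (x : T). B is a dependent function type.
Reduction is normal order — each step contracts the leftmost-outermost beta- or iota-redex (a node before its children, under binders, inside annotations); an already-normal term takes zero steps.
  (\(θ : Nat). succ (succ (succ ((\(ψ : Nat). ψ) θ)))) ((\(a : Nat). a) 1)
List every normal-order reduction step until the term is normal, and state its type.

reduction (normal order):
  (\(θ : Nat). succ (succ (succ ((\(ψ : Nat). ψ) θ)))) ((\(a : Nat). a) 1)
  ~> succ (succ (succ ((\(θ : Nat). θ) ((\(ψ : Nat). ψ) 1))))
  ~> succ (succ (succ ((\(θ : Nat). θ) 1)))
  ~> 4
type:
  Nat


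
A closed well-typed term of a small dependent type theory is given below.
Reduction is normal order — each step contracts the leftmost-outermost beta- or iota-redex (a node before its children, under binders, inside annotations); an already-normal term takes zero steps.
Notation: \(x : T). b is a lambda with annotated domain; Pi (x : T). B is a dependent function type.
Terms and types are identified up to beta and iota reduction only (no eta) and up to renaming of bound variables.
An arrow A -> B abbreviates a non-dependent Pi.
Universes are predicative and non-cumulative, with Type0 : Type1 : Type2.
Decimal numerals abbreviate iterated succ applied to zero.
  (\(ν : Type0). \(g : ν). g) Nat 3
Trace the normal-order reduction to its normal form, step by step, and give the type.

reduction (normal order):
  (\(ν : Type0). \(g : ν). g) Nat 3
  ~> (\(ν : Nat). ν) 3
  ~> 3
type:
  Nat


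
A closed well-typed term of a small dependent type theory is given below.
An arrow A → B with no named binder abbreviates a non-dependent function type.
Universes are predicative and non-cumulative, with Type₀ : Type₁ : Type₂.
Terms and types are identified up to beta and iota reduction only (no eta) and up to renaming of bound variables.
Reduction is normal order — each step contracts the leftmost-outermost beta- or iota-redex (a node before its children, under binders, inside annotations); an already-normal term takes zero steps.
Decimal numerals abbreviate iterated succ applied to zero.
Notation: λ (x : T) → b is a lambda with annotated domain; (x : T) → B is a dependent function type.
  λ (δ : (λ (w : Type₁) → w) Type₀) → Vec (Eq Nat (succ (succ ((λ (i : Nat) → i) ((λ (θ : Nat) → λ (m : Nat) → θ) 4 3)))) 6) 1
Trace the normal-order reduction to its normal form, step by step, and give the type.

normal-order reduction:
  λ (δ : (λ (w : Type₁) → w) Type₀) → Vec (Eq Nat (succ (succ ((λ (i : Nat) → i) ((λ (θ : Nat) → λ (m : Nat) → θ) 4 3)))) 6) 1
  ~> λ (δ : Type₀) → Vec (Eq Nat (succ (succ ((λ (w : Nat) → w) ((λ (i : Nat) → λ (θ : Nat) → i) 4 3)))) 6) 1
  ~> λ (δ : Type₀) → Vec (Eq Nat (succ (succ ((λ (w : Nat) → λ (i : Nat) → w) 4 3))) 6) 1
  ~> λ (δ : Type₀) → Vec (Eq Nat (succ (succ ((λ (w : Nat) → 4) 3))) 6) 1
  ~> λ (δ : Type₀) → Vec (Eq Nat 6 6) 1
type:
  Type₀ → Type₀


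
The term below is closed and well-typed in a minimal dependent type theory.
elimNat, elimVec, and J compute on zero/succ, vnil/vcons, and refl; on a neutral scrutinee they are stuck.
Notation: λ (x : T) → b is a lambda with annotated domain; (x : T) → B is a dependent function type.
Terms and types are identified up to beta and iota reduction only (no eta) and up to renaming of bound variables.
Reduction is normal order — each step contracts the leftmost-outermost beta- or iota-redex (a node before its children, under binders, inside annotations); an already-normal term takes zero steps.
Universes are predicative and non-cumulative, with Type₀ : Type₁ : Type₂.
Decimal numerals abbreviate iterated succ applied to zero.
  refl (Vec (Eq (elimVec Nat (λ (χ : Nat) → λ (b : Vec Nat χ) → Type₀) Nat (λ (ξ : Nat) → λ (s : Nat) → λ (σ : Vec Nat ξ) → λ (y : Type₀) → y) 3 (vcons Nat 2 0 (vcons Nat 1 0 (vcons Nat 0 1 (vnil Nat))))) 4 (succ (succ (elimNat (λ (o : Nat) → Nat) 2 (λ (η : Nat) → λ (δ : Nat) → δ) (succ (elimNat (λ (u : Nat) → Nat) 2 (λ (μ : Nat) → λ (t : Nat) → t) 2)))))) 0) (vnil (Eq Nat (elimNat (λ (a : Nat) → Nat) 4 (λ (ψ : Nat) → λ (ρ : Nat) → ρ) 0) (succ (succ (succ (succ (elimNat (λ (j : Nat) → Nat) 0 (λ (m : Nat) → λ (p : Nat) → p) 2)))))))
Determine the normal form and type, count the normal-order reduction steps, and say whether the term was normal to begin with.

reduced normal form:
  refl (Vec (Eq Nat 4 4) 0) (vnil (Eq Nat 4 4))
inferred type:
  Eq (Vec (Eq Nat 4 4) 0) (vnil (Eq Nat 4 4)) (vnil (Eq Nat 4 4))
normal-order step count: 41
already normal: no
first redex: an elimVec iota-redex


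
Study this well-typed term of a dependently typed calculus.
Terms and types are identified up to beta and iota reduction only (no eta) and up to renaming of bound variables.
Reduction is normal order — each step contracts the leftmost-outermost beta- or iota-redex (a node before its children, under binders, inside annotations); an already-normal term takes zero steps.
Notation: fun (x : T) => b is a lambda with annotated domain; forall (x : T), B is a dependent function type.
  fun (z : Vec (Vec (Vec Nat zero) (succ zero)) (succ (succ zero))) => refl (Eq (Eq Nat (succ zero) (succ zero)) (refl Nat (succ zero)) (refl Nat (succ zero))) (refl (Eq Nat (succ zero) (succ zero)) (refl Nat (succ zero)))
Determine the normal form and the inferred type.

reduced normal form:
  fun (z : Vec (Vec (Vec Nat zero) (succ zero)) (succ (succ zero))) => refl (Eq (Eq Nat (succ zero) (succ zero)) (refl Nat (succ zero)) (refl Nat (succ zero))) (refl (Eq Nat (succ zero) (succ zero)) (refl Nat (succ zero)))
inferred type:
  forall (z : Vec (Vec (Vec Nat zero) (succ zero)) (succ (succ zero))), Eq (Eq (Eq Nat (succ zero) (succ zero)) (refl Nat (succ zero)) (refl Nat (succ zero))) (refl (Eq Nat (succ zero) (succ zero)) (refl Nat (succ zero))) (refl (Eq Nat (succ zero) (succ zero)) (refl Nat (succ zero)))
observation: no redex remains anywhere in the term; it is its own normal form.


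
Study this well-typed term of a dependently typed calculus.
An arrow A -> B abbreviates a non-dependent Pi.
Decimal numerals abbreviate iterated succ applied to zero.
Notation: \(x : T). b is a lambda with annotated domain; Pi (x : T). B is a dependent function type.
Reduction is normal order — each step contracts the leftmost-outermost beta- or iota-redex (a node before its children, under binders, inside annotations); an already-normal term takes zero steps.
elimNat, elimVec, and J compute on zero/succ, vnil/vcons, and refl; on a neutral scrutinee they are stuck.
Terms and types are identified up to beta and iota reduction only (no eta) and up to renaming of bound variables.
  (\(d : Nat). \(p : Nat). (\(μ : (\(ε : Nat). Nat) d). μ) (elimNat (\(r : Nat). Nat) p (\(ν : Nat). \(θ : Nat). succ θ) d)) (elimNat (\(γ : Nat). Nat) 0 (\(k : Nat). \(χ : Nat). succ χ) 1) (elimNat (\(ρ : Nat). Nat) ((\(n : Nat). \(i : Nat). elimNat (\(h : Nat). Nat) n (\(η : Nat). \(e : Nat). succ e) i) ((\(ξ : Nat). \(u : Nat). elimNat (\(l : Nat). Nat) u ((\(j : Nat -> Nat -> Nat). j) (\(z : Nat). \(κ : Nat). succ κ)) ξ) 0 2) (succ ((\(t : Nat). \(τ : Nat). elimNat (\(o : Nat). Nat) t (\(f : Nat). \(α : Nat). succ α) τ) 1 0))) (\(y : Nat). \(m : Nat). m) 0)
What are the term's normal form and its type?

normal form:
  5
type:
  Nat
observation: the term reaches its normal form after 27 normal-order steps.


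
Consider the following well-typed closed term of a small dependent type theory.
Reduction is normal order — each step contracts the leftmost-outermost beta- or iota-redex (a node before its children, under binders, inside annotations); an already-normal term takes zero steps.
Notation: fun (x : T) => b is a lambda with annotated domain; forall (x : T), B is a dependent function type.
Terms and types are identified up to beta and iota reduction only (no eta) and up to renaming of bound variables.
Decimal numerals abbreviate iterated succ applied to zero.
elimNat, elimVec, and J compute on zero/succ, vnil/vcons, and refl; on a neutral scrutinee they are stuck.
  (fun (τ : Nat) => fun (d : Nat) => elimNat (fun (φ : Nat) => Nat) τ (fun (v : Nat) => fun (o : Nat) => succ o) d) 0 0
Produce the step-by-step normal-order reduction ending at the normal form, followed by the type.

normal-order reduction sequence:
  (fun (τ : Nat) => fun (d : Nat) => elimNat (fun (φ : Nat) => Nat) τ (fun (v : Nat) => fun (o : Nat) => succ o) d) 0 0
  ~> (fun (τ : Nat) => elimNat (fun (d : Nat) => Nat) 0 (fun (φ : Nat) => fun (v : Nat) => succ v) τ) 0
  ~> elimNat (fun (τ : Nat) => Nat) 0 (fun (d : Nat) => fun (φ : Nat) => succ φ) 0
  ~> 0
the term's type:
  Nat


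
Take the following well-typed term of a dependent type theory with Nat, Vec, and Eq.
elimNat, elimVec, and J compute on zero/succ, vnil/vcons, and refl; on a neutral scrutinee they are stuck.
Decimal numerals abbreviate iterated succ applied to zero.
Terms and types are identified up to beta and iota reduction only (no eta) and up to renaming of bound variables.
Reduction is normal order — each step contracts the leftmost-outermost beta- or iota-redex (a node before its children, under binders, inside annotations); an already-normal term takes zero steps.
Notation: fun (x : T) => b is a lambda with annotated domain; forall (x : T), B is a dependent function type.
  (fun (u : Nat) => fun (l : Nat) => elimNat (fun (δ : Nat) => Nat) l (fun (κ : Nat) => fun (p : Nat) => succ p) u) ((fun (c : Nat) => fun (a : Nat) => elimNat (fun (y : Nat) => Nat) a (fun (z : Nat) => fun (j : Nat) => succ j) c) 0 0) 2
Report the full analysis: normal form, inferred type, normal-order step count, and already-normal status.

normal form:
  2
the term's type:
  Nat
steps to reach normal form (normal order): 6
term was already normal: no
first contracted redex: a beta-redex


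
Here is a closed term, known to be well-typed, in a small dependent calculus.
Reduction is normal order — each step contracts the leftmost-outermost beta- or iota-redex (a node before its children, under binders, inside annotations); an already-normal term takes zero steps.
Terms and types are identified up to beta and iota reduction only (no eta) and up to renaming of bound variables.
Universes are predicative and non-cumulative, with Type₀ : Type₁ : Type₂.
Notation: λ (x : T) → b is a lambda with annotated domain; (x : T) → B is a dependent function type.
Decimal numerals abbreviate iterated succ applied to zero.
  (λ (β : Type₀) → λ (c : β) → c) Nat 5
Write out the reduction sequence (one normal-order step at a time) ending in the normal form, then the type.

normal-order reduction sequence:
  (λ (β : Type₀) → λ (c : β) → c) Nat 5
  ~> (λ (β : Nat) → β) 5
  ~> 5
inferred type:
  Nat


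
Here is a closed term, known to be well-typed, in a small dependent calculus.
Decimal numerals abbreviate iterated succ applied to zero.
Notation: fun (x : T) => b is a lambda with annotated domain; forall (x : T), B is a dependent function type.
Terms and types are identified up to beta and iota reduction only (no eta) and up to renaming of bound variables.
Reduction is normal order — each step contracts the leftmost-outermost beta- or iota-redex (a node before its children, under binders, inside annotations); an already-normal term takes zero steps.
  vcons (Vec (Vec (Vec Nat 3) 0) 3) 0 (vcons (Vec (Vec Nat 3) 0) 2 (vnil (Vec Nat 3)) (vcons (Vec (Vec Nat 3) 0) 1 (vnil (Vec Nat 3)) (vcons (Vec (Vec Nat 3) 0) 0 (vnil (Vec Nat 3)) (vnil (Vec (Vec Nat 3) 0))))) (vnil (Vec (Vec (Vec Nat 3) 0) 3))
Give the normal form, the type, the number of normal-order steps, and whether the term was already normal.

resulting normal form:
  vcons (Vec (Vec (Vec Nat 3) 0) 3) 0 (vcons (Vec (Vec Nat 3) 0) 2 (vnil (Vec Nat 3)) (vcons (Vec (Vec Nat 3) 0) 1 (vnil (Vec Nat 3)) (vcons (Vec (Vec Nat 3) 0) 0 (vnil (Vec Nat 3)) (vnil (Vec (Vec Nat 3) 0))))) (vnil (Vec (Vec (Vec Nat 3) 0) 3))
the term's type:
  Vec (Vec (Vec (Vec Nat 3) 0) 3) 1
reduction steps (normal order): 0
started in normal form: yes


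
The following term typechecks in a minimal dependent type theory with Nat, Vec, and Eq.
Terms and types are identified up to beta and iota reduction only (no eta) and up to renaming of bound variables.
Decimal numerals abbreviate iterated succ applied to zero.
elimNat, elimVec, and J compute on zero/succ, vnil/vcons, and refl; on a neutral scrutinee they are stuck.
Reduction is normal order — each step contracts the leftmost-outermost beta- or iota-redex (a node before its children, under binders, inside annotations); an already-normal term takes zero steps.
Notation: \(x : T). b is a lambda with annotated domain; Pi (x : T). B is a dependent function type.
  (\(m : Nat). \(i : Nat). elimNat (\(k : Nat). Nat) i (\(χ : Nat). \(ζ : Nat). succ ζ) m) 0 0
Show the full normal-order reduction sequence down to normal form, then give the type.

normal-order reduction:
  (\(m : Nat). \(i : Nat). elimNat (\(k : Nat). Nat) i (\(χ : Nat). \(ζ : Nat). succ ζ) m) 0 0
  ~> (\(m : Nat). elimNat (\(i : Nat). Nat) m (\(k : Nat). \(χ : Nat). succ χ) 0) 0
  ~> elimNat (\(m : Nat). Nat) 0 (\(i : Nat). \(k : Nat). succ k) 0
  ~> 0
the term's type:
  Nat


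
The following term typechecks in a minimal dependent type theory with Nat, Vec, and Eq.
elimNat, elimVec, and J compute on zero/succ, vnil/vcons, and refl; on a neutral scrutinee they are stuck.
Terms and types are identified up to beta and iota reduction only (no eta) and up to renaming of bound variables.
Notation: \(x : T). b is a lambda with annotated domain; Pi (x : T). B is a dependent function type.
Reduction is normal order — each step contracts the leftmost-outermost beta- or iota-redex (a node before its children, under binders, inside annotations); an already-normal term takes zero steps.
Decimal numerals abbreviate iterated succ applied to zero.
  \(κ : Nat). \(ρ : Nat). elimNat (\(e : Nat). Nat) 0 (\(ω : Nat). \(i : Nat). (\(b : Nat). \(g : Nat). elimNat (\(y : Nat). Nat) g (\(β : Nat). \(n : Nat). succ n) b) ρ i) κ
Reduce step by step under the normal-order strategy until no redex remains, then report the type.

normal-order reduction:
  \(κ : Nat). \(ρ : Nat). elimNat (\(e : Nat). Nat) 0 (\(ω : Nat). \(i : Nat). (\(b : Nat). \(g : Nat). elimNat (\(y : Nat). Nat) g (\(β : Nat). \(n : Nat). succ n) b) ρ i) κ
  ~> \(κ : Nat). \(ρ : Nat). elimNat (\(e : Nat). Nat) 0 (\(ω : Nat). \(i : Nat). (\(b : Nat). elimNat (\(g : Nat). Nat) b (\(y : Nat). \(β : Nat). succ β) ρ) i) κ
  ~> \(κ : Nat). \(ρ : Nat). elimNat (\(e : Nat). Nat) 0 (\(ω : Nat). \(i : Nat). elimNat (\(b : Nat). Nat) i (\(g : Nat). \(y : Nat). succ y) ρ) κ
the term's type:
  Pi (κ : Nat). Pi (ρ : Nat). Nat


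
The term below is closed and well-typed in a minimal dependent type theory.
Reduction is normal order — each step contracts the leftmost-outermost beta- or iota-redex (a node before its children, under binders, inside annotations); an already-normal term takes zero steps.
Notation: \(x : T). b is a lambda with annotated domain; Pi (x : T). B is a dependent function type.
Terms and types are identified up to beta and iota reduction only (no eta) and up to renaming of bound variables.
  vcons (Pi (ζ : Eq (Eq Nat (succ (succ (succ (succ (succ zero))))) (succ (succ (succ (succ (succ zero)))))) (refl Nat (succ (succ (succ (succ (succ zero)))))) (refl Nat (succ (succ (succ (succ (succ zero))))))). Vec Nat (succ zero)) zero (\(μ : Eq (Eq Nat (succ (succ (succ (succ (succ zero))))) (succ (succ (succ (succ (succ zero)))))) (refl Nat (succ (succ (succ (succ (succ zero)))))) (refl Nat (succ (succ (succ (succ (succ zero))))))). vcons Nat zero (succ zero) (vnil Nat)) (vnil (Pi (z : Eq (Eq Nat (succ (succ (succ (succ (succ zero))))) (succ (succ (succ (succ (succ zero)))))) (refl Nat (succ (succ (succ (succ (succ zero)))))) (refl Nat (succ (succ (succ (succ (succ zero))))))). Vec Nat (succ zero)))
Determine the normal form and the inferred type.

reduced normal form:
  vcons (Pi (ζ : Eq (Eq Nat (succ (succ (succ (succ (succ zero))))) (succ (succ (succ (succ (succ zero)))))) (refl Nat (succ (succ (succ (succ (succ zero)))))) (refl Nat (succ (succ (succ (succ (succ zero))))))). Vec Nat (succ zero)) zero (\(μ : Eq (Eq Nat (succ (succ (succ (succ (succ zero))))) (succ (succ (succ (succ (succ zero)))))) (refl Nat (succ (succ (succ (succ (succ zero)))))) (refl Nat (succ (succ (succ (succ (succ zero))))))). vcons Nat zero (succ zero) (vnil Nat)) (vnil (Pi (z : Eq (Eq Nat (succ (succ (succ (succ (succ zero))))) (succ (succ (succ (succ (succ zero)))))) (refl Nat (succ (succ (succ (succ (succ zero)))))) (refl Nat (succ (succ (succ (succ (succ zero))))))). Vec Nat (succ zero)))
type:
  Vec (Pi (ζ : Eq (Eq Nat (succ (succ (succ (succ (succ zero))))) (succ (succ (succ (succ (succ zero)))))) (refl Nat (succ (succ (succ (succ (succ zero)))))) (refl Nat (succ (succ (succ (succ (succ zero))))))). Vec Nat (succ zero)) (succ zero)
observation: the term is already in normal form.


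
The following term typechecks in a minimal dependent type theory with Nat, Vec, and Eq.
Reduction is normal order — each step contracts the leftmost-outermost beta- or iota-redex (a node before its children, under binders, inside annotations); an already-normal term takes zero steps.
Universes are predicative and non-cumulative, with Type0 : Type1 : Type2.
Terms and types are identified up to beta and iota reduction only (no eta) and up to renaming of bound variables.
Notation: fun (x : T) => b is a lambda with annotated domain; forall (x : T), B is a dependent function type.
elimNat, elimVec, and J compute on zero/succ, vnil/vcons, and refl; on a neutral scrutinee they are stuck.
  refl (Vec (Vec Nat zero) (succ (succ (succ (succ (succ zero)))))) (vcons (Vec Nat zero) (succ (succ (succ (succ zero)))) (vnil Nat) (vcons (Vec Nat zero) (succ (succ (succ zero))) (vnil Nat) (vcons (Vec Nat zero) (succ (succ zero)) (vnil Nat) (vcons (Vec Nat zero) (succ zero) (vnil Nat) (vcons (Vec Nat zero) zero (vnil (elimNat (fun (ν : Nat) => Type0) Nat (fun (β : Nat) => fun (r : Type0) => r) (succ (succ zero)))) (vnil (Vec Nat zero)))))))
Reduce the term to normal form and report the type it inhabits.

resulting normal form:
  refl (Vec (Vec Nat zero) (succ (succ (succ (succ (succ zero)))))) (vcons (Vec Nat zero) (succ (succ (succ (succ zero)))) (vnil Nat) (vcons (Vec Nat zero) (succ (succ (succ zero))) (vnil Nat) (vcons (Vec Nat zero) (succ (succ zero)) (vnil Nat) (vcons (Vec Nat zero) (succ zero) (vnil Nat) (vcons (Vec Nat zero) zero (vnil Nat) (vnil (Vec Nat zero)))))))
the term's type:
  Eq (Vec (Vec Nat zero) (succ (succ (succ (succ (succ zero)))))) (vcons (Vec Nat zero) (succ (succ (succ (succ zero)))) (vnil Nat) (vcons (Vec Nat zero) (succ (succ (succ zero))) (vnil Nat) (vcons (Vec Nat zero) (succ (succ zero)) (vnil Nat) (vcons (Vec Nat zero) (succ zero) (vnil Nat) (vcons (Vec Nat zero) zero (vnil Nat) (vnil (Vec Nat zero))))))) (vcons (Vec Nat zero) (succ (succ (succ (succ zero)))) (vnil Nat) (vcons (Vec Nat zero) (succ (succ (succ zero))) (vnil Nat) (vcons (Vec Nat zero) (succ (succ zero)) (vnil Nat) (vcons (Vec Nat zero) (succ zero) (vnil Nat) (vcons (Vec Nat zero) zero (vnil Nat) (vnil (Vec Nat zero)))))))
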